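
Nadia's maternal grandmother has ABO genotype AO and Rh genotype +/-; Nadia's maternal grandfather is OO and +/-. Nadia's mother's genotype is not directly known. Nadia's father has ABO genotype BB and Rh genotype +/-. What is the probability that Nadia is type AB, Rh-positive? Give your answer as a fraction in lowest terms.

Nadia's mother's ABO genotype from AO × OO: 1/2 AO, 1/2 OO.
Crossing each possibility with the father BB and summing P(type AB): 1/2·1/2 + 1/2·0 = 1/4.
Similarly for Rh via the mother's Rh distribution: P(Rh+) = 3/4.
Independent loci: 1/4 × 3/4 = 3/16.

3/16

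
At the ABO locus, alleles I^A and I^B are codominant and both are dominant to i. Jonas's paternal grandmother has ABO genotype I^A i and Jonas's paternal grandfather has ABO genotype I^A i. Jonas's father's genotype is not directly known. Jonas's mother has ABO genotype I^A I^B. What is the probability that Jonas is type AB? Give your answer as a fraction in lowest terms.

1/4

Jonas's father's ABO genotype from I^A i × I^A i: 1/4 I^A I^A, 1/2 I^A i, 1/4 i i.
Crossing each possibility with the mother I^A I^B and summing P(type AB): 1/4·1/2 + 1/2·1/4 + 1/4·0 = 1/4.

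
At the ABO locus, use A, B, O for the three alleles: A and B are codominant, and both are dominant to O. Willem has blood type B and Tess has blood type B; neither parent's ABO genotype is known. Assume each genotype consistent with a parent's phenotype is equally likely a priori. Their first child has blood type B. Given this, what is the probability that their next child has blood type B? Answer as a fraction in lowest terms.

19/20

Possible genotypes: Willem ∈ {BB, BO}; Tess ∈ {BB, BO}.
Weight each parental genotype pair by prior × P(type-B child):
  BB × BB: posterior weight 4/15; P(next child type B) = 1.
  BB × BO: posterior weight 4/15; P(next child type B) = 1.
  BO × BB: posterior weight 4/15; P(next child type B) = 1.
  BO × BO: posterior weight 1/5; P(next child type B) = 3/4.
Weighted sum = 19/20.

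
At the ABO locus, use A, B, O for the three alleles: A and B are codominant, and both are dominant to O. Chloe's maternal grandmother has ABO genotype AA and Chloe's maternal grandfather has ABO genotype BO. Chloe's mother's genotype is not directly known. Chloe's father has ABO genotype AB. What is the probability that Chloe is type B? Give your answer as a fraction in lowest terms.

Chloe's mother's ABO genotype from AA × BO: 1/2 AB, 1/2 AO.
Crossing each possibility with the father AB and summing P(type B): 1/2·1/4 + 1/2·1/4 = 1/4.

1/4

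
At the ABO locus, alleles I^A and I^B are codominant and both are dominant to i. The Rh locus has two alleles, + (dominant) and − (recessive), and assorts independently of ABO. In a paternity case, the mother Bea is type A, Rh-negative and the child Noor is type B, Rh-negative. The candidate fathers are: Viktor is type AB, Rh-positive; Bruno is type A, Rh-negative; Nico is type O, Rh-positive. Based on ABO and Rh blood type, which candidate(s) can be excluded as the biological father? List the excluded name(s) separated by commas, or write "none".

A candidate is excluded only if no genotype consistent with his phenotype could produce a type B, Rh-negative child with a type A, Rh-negative mother.
Bruno (type A, Rh-): no genotype consistent with that phenotype can produce a type-B Rh- child with a type-A mother.
Nico (type O, Rh+): no genotype consistent with that phenotype can produce a type-B Rh- child with a type-A mother.

Bruno, Nico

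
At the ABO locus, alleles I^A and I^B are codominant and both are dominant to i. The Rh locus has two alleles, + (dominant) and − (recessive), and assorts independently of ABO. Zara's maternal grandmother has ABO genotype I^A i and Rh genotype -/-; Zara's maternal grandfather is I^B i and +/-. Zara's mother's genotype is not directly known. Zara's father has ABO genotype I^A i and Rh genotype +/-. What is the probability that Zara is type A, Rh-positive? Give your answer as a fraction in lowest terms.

Zara's mother's ABO genotype from I^A i × I^B i: 1/4 I^A I^B, 1/4 I^A i, 1/4 I^B i, 1/4 i i.
Crossing each possibility with the father I^A i and summing P(type A): 1/4·1/2 + 1/4·3/4 + 1/4·1/4 + 1/4·1/2 = 1/2.
Similarly for Rh via the mother's Rh distribution: P(Rh+) = 5/8.
Independent loci: 1/2 × 5/8 = 5/16.

5/16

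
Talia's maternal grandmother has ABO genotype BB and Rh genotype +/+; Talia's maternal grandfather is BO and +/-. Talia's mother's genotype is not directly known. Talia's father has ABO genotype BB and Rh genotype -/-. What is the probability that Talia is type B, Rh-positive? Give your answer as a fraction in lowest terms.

Talia's mother's ABO genotype from BB × BO: 1/2 BB, 1/2 BO.
Crossing each possibility with the father BB and summing P(type B): 1/2·1 + 1/2·1 = 1.
Similarly for Rh via the mother's Rh distribution: P(Rh+) = 3/4.
Independent loci: 1 × 3/4 = 3/4.

3/4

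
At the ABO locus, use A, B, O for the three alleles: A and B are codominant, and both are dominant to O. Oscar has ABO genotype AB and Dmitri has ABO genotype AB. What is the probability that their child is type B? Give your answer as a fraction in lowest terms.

ABO cross AB × AB → offspring phenotypes: 1/4 A, 1/4 B, 1/2 AB.
So P(type B) = 1/4.

1/4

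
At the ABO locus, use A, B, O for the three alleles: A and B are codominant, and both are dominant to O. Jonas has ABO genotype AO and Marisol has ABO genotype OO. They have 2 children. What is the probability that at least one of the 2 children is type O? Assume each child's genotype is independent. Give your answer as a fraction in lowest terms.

3/4

ABO cross AO × OO → 1/2 O, 1/2 A.
So P(type O) = 1/2 per child.
P(none) = (1/2)^2 = 1/4; P(at least one) = 1 − 1/4 = 3/4.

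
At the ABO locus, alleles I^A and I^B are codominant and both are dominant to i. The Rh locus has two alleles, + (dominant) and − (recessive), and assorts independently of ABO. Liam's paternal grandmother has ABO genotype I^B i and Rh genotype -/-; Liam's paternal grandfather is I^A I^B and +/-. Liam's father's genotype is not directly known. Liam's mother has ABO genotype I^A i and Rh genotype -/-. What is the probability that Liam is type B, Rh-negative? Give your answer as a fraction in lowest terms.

Liam's father's ABO genotype from I^B i × I^A I^B: 1/4 I^A I^B, 1/4 I^A i, 1/4 I^B I^B, 1/4 I^B i.
Crossing each possibility with the mother I^A i and summing P(type B): 1/4·1/4 + 1/4·0 + 1/4·1/2 + 1/4·1/4 = 1/4.
Similarly for Rh via the father's Rh distribution: P(Rh-) = 3/4.
Independent loci: 1/4 × 3/4 = 3/16.

3/16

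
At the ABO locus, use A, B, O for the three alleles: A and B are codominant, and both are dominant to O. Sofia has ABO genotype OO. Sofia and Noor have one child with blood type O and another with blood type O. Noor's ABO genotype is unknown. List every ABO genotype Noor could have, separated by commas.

For each candidate genotype of Noor, check whether crossing it with OO can produce every observed child phenotype.
  AA → possible child types {A} ✗
  AB → possible child types {A, B} ✗
  AO → possible child types {O, A} ✓
  BB → possible child types {B} ✗
  BO → possible child types {O, B} ✓
  OO → possible child types {O} ✓

AO, BO, OO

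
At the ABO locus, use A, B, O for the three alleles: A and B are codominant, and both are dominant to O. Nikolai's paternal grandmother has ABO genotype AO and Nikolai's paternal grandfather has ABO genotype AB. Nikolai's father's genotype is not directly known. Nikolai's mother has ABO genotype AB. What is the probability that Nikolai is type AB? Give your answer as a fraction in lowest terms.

Nikolai's father's ABO genotype from AO × AB: 1/4 AA, 1/4 AB, 1/4 AO, 1/4 BO.
Crossing each possibility with the mother AB and summing P(type AB): 1/4·1/2 + 1/4·1/2 + 1/4·1/4 + 1/4·1/4 = 3/8.

3/8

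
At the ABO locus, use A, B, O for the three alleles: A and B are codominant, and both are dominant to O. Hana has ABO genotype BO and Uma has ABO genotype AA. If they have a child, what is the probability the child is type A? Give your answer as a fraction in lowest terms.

1/2

ABO cross BO × AA → offspring phenotypes: 1/2 A, 1/2 AB.
So P(type A) = 1/2.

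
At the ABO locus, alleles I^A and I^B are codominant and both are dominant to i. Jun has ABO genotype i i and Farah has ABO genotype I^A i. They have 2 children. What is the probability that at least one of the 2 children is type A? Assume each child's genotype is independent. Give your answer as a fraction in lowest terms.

3/4

ABO cross i i × I^A i → 1/2 O, 1/2 A.
So P(type A) = 1/2 per child.
P(none) = (1/2)^2 = 1/4; P(at least one) = 1 − 1/4 = 3/4.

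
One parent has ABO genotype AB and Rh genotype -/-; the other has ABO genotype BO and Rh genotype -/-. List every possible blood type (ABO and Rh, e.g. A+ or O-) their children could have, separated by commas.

A-, B-, AB-

Gametes from AB × BO give offspring ABO genotypes AB, AO, BB, BO, i.e. phenotypes A, B, AB.
Rh cross -/- × -/- → phenotypes Rh-.
Combining independently: A-, B-, AB-.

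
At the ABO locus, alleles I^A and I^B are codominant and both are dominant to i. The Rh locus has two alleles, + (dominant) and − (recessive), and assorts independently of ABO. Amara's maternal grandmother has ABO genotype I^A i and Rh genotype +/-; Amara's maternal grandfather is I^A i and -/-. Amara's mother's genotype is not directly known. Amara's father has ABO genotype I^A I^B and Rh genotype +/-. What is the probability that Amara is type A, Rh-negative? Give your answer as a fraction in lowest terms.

3/16

Amara's mother's ABO genotype from I^A i × I^A i: 1/4 I^A I^A, 1/2 I^A i, 1/4 i i.
Crossing each possibility with the father I^A I^B and summing P(type A): 1/4·1/2 + 1/2·1/2 + 1/4·1/2 = 1/2.
Similarly for Rh via the mother's Rh distribution: P(Rh-) = 3/8.
Independent loci: 1/2 × 3/8 = 3/16.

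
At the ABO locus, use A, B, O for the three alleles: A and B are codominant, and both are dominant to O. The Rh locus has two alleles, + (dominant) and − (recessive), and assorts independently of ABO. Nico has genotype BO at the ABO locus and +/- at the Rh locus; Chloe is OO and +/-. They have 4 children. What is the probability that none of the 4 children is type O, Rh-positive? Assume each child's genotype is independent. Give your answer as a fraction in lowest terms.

ABO cross BO × OO → 1/2 O, 1/2 B.
Rh cross +/- × +/- → 3/4 Rh+, 1/4 Rh-; so P(type O, Rh-positive) = 1/2 × 3/4 = 3/8 per child.
P(not type O, Rh-positive) = 5/8 for one child; (5/8)^4 = 625/4096.

625/4096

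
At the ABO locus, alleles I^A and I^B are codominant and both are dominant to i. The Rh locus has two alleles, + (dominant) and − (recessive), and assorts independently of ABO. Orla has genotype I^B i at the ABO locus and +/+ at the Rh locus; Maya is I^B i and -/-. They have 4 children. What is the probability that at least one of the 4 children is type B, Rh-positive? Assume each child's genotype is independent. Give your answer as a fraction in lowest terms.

255/256

ABO cross I^B i × I^B i → 1/4 O, 3/4 B.
Rh cross +/+ × -/- → 1 Rh+; so P(type B, Rh-positive) = 3/4 × 1 = 3/4 per child.
P(none) = (1/4)^4 = 1/256; P(at least one) = 1 − 1/256 = 255/256.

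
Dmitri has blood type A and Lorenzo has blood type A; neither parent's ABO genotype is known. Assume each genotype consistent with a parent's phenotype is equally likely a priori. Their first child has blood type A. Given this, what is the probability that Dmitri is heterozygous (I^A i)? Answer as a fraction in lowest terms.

Possible genotypes: Dmitri ∈ {I^A I^A, I^A i}; Lorenzo ∈ {I^A I^A, I^A i}.
Weight each parental genotype pair by prior × P(type-A child):
  I^A I^A × I^A I^A: posterior weight 4/15.
  I^A I^A × I^A i: posterior weight 4/15.
  I^A i × I^A I^A: posterior weight 4/15.
  I^A i × I^A i: posterior weight 1/5.
Sum the posterior weight over pairs where Dmitri is I^A i: 7/15.

7/15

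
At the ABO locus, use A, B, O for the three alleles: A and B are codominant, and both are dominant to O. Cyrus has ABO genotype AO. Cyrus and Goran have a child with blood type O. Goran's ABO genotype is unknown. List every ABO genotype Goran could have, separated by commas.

AO, BO, OO

For each candidate genotype of Goran, check whether crossing it with AO can produce every observed child phenotype.
  AA → possible child types {A} ✗
  AB → possible child types {A, B, AB} ✗
  AO → possible child types {O, A} ✓
  BB → possible child types {B, AB} ✗
  BO → possible child types {O, A, B, AB} ✓
  OO → possible child types {O, A} ✓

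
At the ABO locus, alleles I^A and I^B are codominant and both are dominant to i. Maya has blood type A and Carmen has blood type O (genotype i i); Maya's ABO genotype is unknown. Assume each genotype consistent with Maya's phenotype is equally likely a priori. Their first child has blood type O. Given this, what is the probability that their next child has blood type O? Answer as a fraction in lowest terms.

Possible genotypes: Maya ∈ {I^A I^A, I^A i}; Carmen ∈ {i i}.
Weight each parental genotype pair by prior × P(type-O child):
  I^A i × i i: posterior weight 1; P(next child type O) = 1/2.
Weighted sum = 1/2.

1/2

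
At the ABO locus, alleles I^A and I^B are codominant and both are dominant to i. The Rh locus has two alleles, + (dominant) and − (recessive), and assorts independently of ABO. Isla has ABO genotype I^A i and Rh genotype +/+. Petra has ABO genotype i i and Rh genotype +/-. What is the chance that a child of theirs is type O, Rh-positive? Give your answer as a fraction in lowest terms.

1/2

ABO cross I^A i × i i → offspring phenotypes: 1/2 O, 1/2 A.
Rh cross +/+ × +/- → 1 Rh+.
Independent loci: P(type O, Rh-positive) = 1/2 × 1 = 1/2.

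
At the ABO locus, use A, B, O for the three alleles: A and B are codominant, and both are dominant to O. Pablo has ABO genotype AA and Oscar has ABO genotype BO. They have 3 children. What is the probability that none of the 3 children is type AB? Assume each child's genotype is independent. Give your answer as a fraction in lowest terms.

ABO cross AA × BO → 1/2 A, 1/2 AB.
So P(type AB) = 1/2 per child.
P(not type AB) = 1/2 for one child; (1/2)^3 = 1/8.

1/8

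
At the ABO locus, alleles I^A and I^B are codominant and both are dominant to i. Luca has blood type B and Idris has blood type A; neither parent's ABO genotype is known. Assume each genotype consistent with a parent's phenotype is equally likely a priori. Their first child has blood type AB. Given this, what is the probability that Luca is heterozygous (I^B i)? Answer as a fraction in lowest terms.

1/3

Possible genotypes: Luca ∈ {I^B I^B, I^B i}; Idris ∈ {I^A I^A, I^A i}.
Weight each parental genotype pair by prior × P(type-AB child):
  I^B I^B × I^A I^A: posterior weight 4/9.
  I^B I^B × I^A i: posterior weight 2/9.
  I^B i × I^A I^A: posterior weight 2/9.
  I^B i × I^A i: posterior weight 1/9.
Sum the posterior weight over pairs where Luca is I^B i: 1/3.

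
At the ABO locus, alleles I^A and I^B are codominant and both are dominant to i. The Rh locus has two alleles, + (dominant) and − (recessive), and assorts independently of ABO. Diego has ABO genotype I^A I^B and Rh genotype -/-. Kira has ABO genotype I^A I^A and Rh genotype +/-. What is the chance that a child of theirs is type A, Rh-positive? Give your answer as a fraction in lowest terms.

1/4

ABO cross I^A I^B × I^A I^A → offspring phenotypes: 1/2 A, 1/2 AB.
Rh cross -/- × +/- → 1/2 Rh+, 1/2 Rh-.
Independent loci: P(type A, Rh-positive) = 1/2 × 1/2 = 1/4.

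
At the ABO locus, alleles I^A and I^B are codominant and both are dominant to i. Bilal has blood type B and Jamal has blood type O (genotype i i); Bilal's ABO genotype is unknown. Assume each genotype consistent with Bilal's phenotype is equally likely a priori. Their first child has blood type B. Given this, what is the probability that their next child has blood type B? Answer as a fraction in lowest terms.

Possible genotypes: Bilal ∈ {I^B I^B, I^B i}; Jamal ∈ {i i}.
Weight each parental genotype pair by prior × P(type-B child):
  I^B I^B × i i: posterior weight 2/3; P(next child type B) = 1.
  I^B i × i i: posterior weight 1/3; P(next child type B) = 1/2.
Weighted sum = 5/6.

5/6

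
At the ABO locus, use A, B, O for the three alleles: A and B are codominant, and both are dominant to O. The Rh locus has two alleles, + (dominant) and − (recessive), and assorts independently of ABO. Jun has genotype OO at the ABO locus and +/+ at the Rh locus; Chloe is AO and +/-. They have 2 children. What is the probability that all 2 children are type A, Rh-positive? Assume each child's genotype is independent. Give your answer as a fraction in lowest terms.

ABO cross OO × AO → 1/2 O, 1/2 A.
Rh cross +/+ × +/- → 1 Rh+; so P(type A, Rh-positive) = 1/2 × 1 = 1/2 per child.
All 2 independent: (1/2)^2 = 1/4.

1/4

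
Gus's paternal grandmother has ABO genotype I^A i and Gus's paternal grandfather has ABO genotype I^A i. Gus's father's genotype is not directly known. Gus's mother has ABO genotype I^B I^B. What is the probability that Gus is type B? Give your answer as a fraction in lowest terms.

Gus's father's ABO genotype from I^A i × I^A i: 1/4 I^A I^A, 1/2 I^A i, 1/4 i i.
Crossing each possibility with the mother I^B I^B and summing P(type B): 1/4·0 + 1/2·1/2 + 1/4·1 = 1/2.

1/2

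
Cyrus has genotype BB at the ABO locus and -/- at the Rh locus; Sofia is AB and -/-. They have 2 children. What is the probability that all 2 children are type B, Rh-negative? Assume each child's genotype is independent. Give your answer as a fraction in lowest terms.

ABO cross BB × AB → 1/2 B, 1/2 AB.
Rh cross -/- × -/- → 1 Rh-; so P(type B, Rh-negative) = 1/2 × 1 = 1/2 per child.
All 2 independent: (1/2)^2 = 1/4.

1/4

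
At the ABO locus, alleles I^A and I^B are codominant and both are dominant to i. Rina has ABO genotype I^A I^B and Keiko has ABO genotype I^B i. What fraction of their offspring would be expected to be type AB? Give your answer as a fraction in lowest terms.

1/4

ABO cross I^A I^B × I^B i → offspring phenotypes: 1/4 A, 1/2 B, 1/4 AB.
So P(type AB) = 1/4.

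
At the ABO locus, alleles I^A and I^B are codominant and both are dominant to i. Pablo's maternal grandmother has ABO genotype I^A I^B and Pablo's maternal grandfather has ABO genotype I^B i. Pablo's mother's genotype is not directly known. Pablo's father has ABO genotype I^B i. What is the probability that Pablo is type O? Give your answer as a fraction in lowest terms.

1/8

Pablo's mother's ABO genotype from I^A I^B × I^B i: 1/4 I^A I^B, 1/4 I^A i, 1/4 I^B I^B, 1/4 I^B i.
Crossing each possibility with the father I^B i and summing P(type O): 1/4·0 + 1/4·1/4 + 1/4·0 + 1/4·1/4 = 1/8.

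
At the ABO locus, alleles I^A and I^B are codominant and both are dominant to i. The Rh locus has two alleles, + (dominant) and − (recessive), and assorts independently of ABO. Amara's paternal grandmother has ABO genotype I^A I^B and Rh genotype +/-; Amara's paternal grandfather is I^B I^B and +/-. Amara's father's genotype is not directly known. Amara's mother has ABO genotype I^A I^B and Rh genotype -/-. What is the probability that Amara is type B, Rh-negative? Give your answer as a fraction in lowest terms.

Amara's father's ABO genotype from I^A I^B × I^B I^B: 1/2 I^A I^B, 1/2 I^B I^B.
Crossing each possibility with the mother I^A I^B and summing P(type B): 1/2·1/4 + 1/2·1/2 = 3/8.
Similarly for Rh via the father's Rh distribution: P(Rh-) = 1/2.
Independent loci: 3/8 × 1/2 = 3/16.

3/16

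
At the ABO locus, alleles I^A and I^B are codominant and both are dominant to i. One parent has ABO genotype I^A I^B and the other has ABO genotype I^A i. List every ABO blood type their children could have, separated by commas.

Gametes from I^A I^B × I^A i give offspring ABO genotypes I^A I^A, I^A I^B, I^A i, I^B i, i.e. phenotypes A, B, AB.

A, B, AB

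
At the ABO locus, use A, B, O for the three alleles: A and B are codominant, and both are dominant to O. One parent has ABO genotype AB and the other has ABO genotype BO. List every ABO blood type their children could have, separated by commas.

A, B, AB

Gametes from AB × BO give offspring ABO genotypes AB, AO, BB, BO, i.e. phenotypes A, B, AB.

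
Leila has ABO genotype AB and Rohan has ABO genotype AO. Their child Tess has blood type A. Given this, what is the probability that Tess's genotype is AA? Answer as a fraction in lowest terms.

1/2

Cross AB × AO → 1/4 AA, 1/4 AB, 1/4 AO, 1/4 BO.
Type-A genotypes among offspring: AA (1/4), AO (1/4); total 1/2.
P(AA | type A) = (1/4) / (1/2) = 1/2.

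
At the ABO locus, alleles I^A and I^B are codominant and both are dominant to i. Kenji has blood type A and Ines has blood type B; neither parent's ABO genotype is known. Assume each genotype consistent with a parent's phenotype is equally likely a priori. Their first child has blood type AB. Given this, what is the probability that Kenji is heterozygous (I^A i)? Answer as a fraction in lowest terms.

1/3

Possible genotypes: Kenji ∈ {I^A I^A, I^A i}; Ines ∈ {I^B I^B, I^B i}.
Weight each parental genotype pair by prior × P(type-AB child):
  I^A I^A × I^B I^B: posterior weight 4/9.
  I^A I^A × I^B i: posterior weight 2/9.
  I^A i × I^B I^B: posterior weight 2/9.
  I^A i × I^B i: posterior weight 1/9.
Sum the posterior weight over pairs where Kenji is I^A i: 1/3.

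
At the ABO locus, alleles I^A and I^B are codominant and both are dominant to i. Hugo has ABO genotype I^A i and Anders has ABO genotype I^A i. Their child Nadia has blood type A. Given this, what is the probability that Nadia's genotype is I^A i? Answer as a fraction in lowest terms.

Cross I^A i × I^A i → 1/4 I^A I^A, 1/2 I^A i, 1/4 i i.
Type-A genotypes among offspring: I^A I^A (1/4), I^A i (1/2); total 3/4.
P(I^A i | type A) = (1/2) / (3/4) = 2/3.

2/3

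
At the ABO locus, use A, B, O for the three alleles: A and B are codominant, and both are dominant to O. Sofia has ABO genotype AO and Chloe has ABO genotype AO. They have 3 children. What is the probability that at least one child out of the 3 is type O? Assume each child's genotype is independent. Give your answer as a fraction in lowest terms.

37/64

ABO cross AO × AO → 1/4 O, 3/4 A.
So P(type O) = 1/4 per child.
P(none) = (3/4)^3 = 27/64; P(at least one) = 1 − 27/64 = 37/64.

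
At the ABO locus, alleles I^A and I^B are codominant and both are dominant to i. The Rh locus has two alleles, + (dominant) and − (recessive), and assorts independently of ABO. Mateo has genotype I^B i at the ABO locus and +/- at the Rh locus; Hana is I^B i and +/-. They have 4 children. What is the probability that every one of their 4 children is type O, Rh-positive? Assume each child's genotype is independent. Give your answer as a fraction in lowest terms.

81/65536

ABO cross I^B i × I^B i → 1/4 O, 3/4 B.
Rh cross +/- × +/- → 3/4 Rh+, 1/4 Rh-; so P(type O, Rh-positive) = 1/4 × 3/4 = 3/16 per child.
All 4 independent: (3/16)^4 = 81/65536.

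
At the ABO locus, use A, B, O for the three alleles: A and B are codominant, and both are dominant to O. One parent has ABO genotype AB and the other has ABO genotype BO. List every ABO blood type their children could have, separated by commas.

Gametes from AB × BO give offspring ABO genotypes AB, AO, BB, BO, i.e. phenotypes A, B, AB.

A, B, AB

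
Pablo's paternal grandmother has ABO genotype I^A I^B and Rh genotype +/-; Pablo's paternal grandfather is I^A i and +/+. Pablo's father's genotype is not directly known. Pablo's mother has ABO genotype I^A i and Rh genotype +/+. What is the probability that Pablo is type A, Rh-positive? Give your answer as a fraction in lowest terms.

Pablo's father's ABO genotype from I^A I^B × I^A i: 1/4 I^A I^A, 1/4 I^A I^B, 1/4 I^A i, 1/4 I^B i.
Crossing each possibility with the mother I^A i and summing P(type A): 1/4·1 + 1/4·1/2 + 1/4·3/4 + 1/4·1/4 = 5/8.
Similarly for Rh via the father's Rh distribution: P(Rh+) = 1.
Independent loci: 5/8 × 1 = 5/8.

5/8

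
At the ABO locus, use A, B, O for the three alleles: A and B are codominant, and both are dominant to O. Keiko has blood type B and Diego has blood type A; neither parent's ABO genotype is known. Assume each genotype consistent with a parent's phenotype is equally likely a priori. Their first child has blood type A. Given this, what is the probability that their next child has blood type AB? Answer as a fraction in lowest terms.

5/12

Possible genotypes: Keiko ∈ {BB, BO}; Diego ∈ {AA, AO}.
Weight each parental genotype pair by prior × P(type-A child):
  BO × AA: posterior weight 2/3; P(next child type AB) = 1/2.
  BO × AO: posterior weight 1/3; P(next child type AB) = 1/4.
Weighted sum = 5/12.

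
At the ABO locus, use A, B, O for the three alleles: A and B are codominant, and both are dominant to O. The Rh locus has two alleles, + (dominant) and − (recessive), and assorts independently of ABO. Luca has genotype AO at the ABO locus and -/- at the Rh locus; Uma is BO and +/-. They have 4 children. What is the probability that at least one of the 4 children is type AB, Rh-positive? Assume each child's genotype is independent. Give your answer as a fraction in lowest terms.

ABO cross AO × BO → 1/4 O, 1/4 A, 1/4 B, 1/4 AB.
Rh cross -/- × +/- → 1/2 Rh+, 1/2 Rh-; so P(type AB, Rh-positive) = 1/4 × 1/2 = 1/8 per child.
P(none) = (7/8)^4 = 2401/4096; P(at least one) = 1 − 2401/4096 = 1695/4096.

1695/4096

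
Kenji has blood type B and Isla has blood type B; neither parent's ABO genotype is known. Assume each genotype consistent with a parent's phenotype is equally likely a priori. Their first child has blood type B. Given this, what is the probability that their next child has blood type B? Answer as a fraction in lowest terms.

Possible genotypes: Kenji ∈ {BB, BO}; Isla ∈ {BB, BO}.
Weight each parental genotype pair by prior × P(type-B child):
  BB × BB: posterior weight 4/15; P(next child type B) = 1.
  BB × BO: posterior weight 4/15; P(next child type B) = 1.
  BO × BB: posterior weight 4/15; P(next child type B) = 1.
  BO × BO: posterior weight 1/5; P(next child type B) = 3/4.
Weighted sum = 19/20.

19/20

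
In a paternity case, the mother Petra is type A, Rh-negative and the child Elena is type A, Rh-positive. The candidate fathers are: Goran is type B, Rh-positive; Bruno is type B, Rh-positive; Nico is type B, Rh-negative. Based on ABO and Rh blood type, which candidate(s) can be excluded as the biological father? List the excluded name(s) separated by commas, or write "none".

A candidate is excluded only if no genotype consistent with his phenotype could produce a type A, Rh-positive child with a type A, Rh-negative mother.
Nico (type B, Rh-): no genotype consistent with that phenotype can produce a type-A Rh+ child with a type-A mother.

Nico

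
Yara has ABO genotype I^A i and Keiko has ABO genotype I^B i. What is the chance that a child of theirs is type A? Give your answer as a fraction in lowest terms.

1/4

ABO cross I^A i × I^B i → offspring phenotypes: 1/4 O, 1/4 A, 1/4 B, 1/4 AB.
So P(type A) = 1/4.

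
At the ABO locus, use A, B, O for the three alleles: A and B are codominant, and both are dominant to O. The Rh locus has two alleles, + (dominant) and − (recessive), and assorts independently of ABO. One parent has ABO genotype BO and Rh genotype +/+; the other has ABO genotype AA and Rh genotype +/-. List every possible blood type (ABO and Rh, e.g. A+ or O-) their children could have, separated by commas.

Gametes from BO × AA give offspring ABO genotypes AB, AO, i.e. phenotypes A, AB.
Rh cross +/+ × +/- → phenotypes Rh+.
Combining independently: A+, AB+.

A+, AB+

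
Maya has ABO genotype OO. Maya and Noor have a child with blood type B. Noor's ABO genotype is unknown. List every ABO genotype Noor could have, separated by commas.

For each candidate genotype of Noor, check whether crossing it with OO can produce every observed child phenotype.
  AA → possible child types {A} ✗
  AB → possible child types {A, B} ✓
  AO → possible child types {O, A} ✗
  BB → possible child types {B} ✓
  BO → possible child types {O, B} ✓
  OO → possible child types {O} ✗

AB, BB, BO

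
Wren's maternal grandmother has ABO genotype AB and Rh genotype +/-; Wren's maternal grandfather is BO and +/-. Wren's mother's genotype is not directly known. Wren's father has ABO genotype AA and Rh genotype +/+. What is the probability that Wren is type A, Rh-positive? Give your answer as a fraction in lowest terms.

1/2

Wren's mother's ABO genotype from AB × BO: 1/4 AB, 1/4 AO, 1/4 BB, 1/4 BO.
Crossing each possibility with the father AA and summing P(type A): 1/4·1/2 + 1/4·1 + 1/4·0 + 1/4·1/2 = 1/2.
Similarly for Rh via the mother's Rh distribution: P(Rh+) = 1.
Independent loci: 1/2 × 1 = 1/2.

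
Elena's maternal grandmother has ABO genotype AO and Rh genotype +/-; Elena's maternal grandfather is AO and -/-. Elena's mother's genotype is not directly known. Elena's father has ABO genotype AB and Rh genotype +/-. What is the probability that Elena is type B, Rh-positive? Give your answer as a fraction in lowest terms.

5/32

Elena's mother's ABO genotype from AO × AO: 1/4 AA, 1/2 AO, 1/4 OO.
Crossing each possibility with the father AB and summing P(type B): 1/4·0 + 1/2·1/4 + 1/4·1/2 = 1/4.
Similarly for Rh via the mother's Rh distribution: P(Rh+) = 5/8.
Independent loci: 1/4 × 5/8 = 5/32.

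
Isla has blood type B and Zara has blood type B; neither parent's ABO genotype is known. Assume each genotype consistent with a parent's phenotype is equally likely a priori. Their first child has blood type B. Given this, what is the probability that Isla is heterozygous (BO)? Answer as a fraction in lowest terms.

7/15

Possible genotypes: Isla ∈ {BB, BO}; Zara ∈ {BB, BO}.
Weight each parental genotype pair by prior × P(type-B child):
  BB × BB: posterior weight 4/15.
  BB × BO: posterior weight 4/15.
  BO × BB: posterior weight 4/15.
  BO × BO: posterior weight 1/5.
Sum the posterior weight over pairs where Isla is BO: 7/15.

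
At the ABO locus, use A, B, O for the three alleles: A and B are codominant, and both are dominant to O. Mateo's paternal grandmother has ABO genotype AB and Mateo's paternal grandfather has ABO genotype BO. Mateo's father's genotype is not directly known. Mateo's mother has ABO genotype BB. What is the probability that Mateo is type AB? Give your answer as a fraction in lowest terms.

1/4

Mateo's father's ABO genotype from AB × BO: 1/4 AB, 1/4 AO, 1/4 BB, 1/4 BO.
Crossing each possibility with the mother BB and summing P(type AB): 1/4·1/2 + 1/4·1/2 + 1/4·0 + 1/4·0 = 1/4.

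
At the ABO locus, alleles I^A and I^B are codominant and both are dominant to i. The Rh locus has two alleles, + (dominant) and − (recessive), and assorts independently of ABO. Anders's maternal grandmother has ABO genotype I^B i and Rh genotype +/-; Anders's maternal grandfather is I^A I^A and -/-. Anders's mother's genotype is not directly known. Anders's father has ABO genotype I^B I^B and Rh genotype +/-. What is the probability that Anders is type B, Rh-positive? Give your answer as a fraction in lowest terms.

Anders's mother's ABO genotype from I^B i × I^A I^A: 1/2 I^A I^B, 1/2 I^A i.
Crossing each possibility with the father I^B I^B and summing P(type B): 1/2·1/2 + 1/2·1/2 = 1/2.
Similarly for Rh via the mother's Rh distribution: P(Rh+) = 5/8.
Independent loci: 1/2 × 5/8 = 5/16.

5/16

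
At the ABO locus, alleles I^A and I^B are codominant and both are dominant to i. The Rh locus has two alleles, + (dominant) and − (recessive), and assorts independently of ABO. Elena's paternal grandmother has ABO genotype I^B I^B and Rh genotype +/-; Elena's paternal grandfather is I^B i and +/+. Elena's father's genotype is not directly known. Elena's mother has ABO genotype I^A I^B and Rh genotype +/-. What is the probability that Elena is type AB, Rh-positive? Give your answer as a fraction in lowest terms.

Elena's father's ABO genotype from I^B I^B × I^B i: 1/2 I^B I^B, 1/2 I^B i.
Crossing each possibility with the mother I^A I^B and summing P(type AB): 1/2·1/2 + 1/2·1/4 = 3/8.
Similarly for Rh via the father's Rh distribution: P(Rh+) = 7/8.
Independent loci: 3/8 × 7/8 = 21/64.

21/64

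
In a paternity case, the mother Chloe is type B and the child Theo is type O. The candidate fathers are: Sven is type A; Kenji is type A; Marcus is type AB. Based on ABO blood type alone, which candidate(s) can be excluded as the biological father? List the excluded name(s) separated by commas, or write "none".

A candidate is excluded only if no genotype consistent with his phenotype could produce a type O child with a type B mother.
Marcus (type AB): no genotype consistent with that phenotype can produce a type-O child with a type-B mother.

Marcus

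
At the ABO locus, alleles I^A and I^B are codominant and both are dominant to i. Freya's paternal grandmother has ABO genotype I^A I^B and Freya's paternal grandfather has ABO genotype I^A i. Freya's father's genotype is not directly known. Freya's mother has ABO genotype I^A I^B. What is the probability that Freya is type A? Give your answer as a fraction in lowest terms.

Freya's father's ABO genotype from I^A I^B × I^A i: 1/4 I^A I^A, 1/4 I^A I^B, 1/4 I^A i, 1/4 I^B i.
Crossing each possibility with the mother I^A I^B and summing P(type A): 1/4·1/2 + 1/4·1/4 + 1/4·1/2 + 1/4·1/4 = 3/8.

3/8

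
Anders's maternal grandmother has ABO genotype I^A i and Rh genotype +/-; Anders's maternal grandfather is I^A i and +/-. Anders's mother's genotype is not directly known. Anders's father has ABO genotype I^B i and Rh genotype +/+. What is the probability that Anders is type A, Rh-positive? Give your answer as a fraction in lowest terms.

1/4

Anders's mother's ABO genotype from I^A i × I^A i: 1/4 I^A I^A, 1/2 I^A i, 1/4 i i.
Crossing each possibility with the father I^B i and summing P(type A): 1/4·1/2 + 1/2·1/4 + 1/4·0 = 1/4.
Similarly for Rh via the mother's Rh distribution: P(Rh+) = 1.
Independent loci: 1/4 × 1 = 1/4.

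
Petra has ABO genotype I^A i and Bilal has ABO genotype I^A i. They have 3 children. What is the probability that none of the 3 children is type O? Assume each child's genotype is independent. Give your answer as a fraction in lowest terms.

27/64

ABO cross I^A i × I^A i → 1/4 O, 3/4 A.
So P(type O) = 1/4 per child.
P(not type O) = 3/4 for one child; (3/4)^3 = 27/64.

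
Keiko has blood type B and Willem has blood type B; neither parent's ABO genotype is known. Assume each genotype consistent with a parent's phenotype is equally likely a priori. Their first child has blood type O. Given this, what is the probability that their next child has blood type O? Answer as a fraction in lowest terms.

1/4

Possible genotypes: Keiko ∈ {I^B I^B, I^B i}; Willem ∈ {I^B I^B, I^B i}.
Weight each parental genotype pair by prior × P(type-O child):
  I^B i × I^B i: posterior weight 1; P(next child type O) = 1/4.
Weighted sum = 1/4.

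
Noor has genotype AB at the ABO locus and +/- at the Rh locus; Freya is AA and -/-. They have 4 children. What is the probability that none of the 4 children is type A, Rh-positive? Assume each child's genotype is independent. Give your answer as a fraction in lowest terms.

81/256

ABO cross AB × AA → 1/2 A, 1/2 AB.
Rh cross +/- × -/- → 1/2 Rh+, 1/2 Rh-; so P(type A, Rh-positive) = 1/2 × 1/2 = 1/4 per child.
P(not type A, Rh-positive) = 3/4 for one child; (3/4)^4 = 81/256.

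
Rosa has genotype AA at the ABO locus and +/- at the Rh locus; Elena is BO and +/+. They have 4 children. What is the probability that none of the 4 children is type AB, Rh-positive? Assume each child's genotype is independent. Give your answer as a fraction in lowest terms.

1/16

ABO cross AA × BO → 1/2 A, 1/2 AB.
Rh cross +/- × +/+ → 1 Rh+; so P(type AB, Rh-positive) = 1/2 × 1 = 1/2 per child.
P(not type AB, Rh-positive) = 1/2 for one child; (1/2)^4 = 1/16.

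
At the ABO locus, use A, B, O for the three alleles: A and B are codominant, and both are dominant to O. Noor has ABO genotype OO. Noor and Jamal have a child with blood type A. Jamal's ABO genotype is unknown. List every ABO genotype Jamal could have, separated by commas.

For each candidate genotype of Jamal, check whether crossing it with OO can produce every observed child phenotype.
  AA → possible child types {A} ✓
  AB → possible child types {A, B} ✓
  AO → possible child types {O, A} ✓
  BB → possible child types {B} ✗
  BO → possible child types {O, B} ✗
  OO → possible child types {O} ✗

AA, AB, AO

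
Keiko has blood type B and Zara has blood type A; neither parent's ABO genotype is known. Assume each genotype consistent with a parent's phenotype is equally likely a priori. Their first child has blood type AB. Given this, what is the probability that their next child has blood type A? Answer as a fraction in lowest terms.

Possible genotypes: Keiko ∈ {BB, BO}; Zara ∈ {AA, AO}.
Weight each parental genotype pair by prior × P(type-AB child):
  BB × AA: posterior weight 4/9; P(next child type A) = 0.
  BB × AO: posterior weight 2/9; P(next child type A) = 0.
  BO × AA: posterior weight 2/9; P(next child type A) = 1/2.
  BO × AO: posterior weight 1/9; P(next child type A) = 1/4.
Weighted sum = 5/36.

5/36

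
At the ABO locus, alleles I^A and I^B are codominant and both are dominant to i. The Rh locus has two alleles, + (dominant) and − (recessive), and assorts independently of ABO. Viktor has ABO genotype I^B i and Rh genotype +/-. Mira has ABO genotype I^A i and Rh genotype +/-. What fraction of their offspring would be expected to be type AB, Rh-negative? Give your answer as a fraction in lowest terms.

1/16

ABO cross I^B i × I^A i → offspring phenotypes: 1/4 O, 1/4 A, 1/4 B, 1/4 AB.
Rh cross +/- × +/- → 3/4 Rh+, 1/4 Rh-.
Independent loci: P(type AB, Rh-negative) = 1/4 × 1/4 = 1/16.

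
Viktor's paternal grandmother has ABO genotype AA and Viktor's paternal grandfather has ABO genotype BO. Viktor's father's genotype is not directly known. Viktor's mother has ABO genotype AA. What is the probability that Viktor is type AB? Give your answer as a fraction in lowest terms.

Viktor's father's ABO genotype from AA × BO: 1/2 AB, 1/2 AO.
Crossing each possibility with the mother AA and summing P(type AB): 1/2·1/2 + 1/2·0 = 1/4.

1/4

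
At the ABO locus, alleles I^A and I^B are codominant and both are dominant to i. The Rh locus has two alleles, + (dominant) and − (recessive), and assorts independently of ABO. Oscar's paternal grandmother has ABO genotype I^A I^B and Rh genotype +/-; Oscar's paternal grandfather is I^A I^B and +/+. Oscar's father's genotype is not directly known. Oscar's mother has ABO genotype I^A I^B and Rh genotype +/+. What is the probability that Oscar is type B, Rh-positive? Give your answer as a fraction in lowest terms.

1/4

Oscar's father's ABO genotype from I^A I^B × I^A I^B: 1/4 I^A I^A, 1/2 I^A I^B, 1/4 I^B I^B.
Crossing each possibility with the mother I^A I^B and summing P(type B): 1/4·0 + 1/2·1/4 + 1/4·1/2 = 1/4.
Similarly for Rh via the father's Rh distribution: P(Rh+) = 1.
Independent loci: 1/4 × 1 = 1/4.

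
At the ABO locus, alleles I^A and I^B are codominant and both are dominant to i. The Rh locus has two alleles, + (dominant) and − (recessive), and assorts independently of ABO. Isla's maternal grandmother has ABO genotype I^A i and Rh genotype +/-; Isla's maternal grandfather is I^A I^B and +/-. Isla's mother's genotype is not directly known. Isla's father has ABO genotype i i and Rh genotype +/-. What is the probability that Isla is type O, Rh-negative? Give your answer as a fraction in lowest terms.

1/16

Isla's mother's ABO genotype from I^A i × I^A I^B: 1/4 I^A I^A, 1/4 I^A I^B, 1/4 I^A i, 1/4 I^B i.
Crossing each possibility with the father i i and summing P(type O): 1/4·0 + 1/4·0 + 1/4·1/2 + 1/4·1/2 = 1/4.
Similarly for Rh via the mother's Rh distribution: P(Rh-) = 1/4.
Independent loci: 1/4 × 1/4 = 1/16.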